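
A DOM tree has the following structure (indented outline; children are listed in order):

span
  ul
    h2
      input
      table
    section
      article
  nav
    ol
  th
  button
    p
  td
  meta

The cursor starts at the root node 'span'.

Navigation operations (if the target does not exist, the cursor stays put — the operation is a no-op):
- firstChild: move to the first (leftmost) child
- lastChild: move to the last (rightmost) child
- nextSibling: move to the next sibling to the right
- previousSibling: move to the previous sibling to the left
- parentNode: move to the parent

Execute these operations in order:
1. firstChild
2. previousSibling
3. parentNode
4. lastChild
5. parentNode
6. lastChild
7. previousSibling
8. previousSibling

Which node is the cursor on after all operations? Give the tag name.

Answer: button

Derivation:
After 1 (firstChild): ul
After 2 (previousSibling): ul (no-op, stayed)
After 3 (parentNode): span
After 4 (lastChild): meta
After 5 (parentNode): span
After 6 (lastChild): meta
After 7 (previousSibling): td
After 8 (previousSibling): button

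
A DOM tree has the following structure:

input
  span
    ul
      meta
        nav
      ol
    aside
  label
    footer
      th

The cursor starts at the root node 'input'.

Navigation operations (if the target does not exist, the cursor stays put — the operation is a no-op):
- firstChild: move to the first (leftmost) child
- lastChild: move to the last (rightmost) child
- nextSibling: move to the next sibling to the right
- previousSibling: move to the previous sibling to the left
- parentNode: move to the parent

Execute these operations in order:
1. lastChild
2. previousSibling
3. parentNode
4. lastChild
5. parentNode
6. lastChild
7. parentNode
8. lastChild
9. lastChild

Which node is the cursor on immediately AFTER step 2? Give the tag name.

After 1 (lastChild): label
After 2 (previousSibling): span

Answer: span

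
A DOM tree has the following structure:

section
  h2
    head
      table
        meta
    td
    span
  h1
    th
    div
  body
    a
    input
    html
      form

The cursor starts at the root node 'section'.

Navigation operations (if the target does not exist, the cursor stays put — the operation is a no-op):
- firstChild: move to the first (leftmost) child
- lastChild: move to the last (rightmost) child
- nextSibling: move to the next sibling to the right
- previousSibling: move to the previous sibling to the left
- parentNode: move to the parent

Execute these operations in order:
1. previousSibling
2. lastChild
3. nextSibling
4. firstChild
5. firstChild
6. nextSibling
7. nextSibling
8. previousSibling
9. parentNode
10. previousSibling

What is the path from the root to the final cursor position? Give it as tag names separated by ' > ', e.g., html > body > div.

After 1 (previousSibling): section (no-op, stayed)
After 2 (lastChild): body
After 3 (nextSibling): body (no-op, stayed)
After 4 (firstChild): a
After 5 (firstChild): a (no-op, stayed)
After 6 (nextSibling): input
After 7 (nextSibling): html
After 8 (previousSibling): input
After 9 (parentNode): body
After 10 (previousSibling): h1

Answer: section > h1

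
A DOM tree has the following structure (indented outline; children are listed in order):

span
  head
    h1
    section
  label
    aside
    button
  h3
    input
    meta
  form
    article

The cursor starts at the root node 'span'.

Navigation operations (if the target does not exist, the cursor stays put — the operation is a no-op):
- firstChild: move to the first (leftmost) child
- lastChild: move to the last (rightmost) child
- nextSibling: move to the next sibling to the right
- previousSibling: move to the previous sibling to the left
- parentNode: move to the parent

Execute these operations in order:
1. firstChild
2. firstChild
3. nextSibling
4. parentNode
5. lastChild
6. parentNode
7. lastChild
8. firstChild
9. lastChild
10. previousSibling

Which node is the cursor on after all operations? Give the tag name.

After 1 (firstChild): head
After 2 (firstChild): h1
After 3 (nextSibling): section
After 4 (parentNode): head
After 5 (lastChild): section
After 6 (parentNode): head
After 7 (lastChild): section
After 8 (firstChild): section (no-op, stayed)
After 9 (lastChild): section (no-op, stayed)
After 10 (previousSibling): h1

Answer: h1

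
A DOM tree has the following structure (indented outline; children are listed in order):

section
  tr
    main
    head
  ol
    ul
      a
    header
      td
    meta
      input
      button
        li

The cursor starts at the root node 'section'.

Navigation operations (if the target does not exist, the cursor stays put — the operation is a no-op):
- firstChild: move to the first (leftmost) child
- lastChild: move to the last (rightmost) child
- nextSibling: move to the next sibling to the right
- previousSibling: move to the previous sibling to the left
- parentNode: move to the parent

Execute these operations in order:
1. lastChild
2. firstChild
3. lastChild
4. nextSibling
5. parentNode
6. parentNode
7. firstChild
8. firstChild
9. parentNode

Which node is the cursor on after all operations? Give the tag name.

Answer: ul

Derivation:
After 1 (lastChild): ol
After 2 (firstChild): ul
After 3 (lastChild): a
After 4 (nextSibling): a (no-op, stayed)
After 5 (parentNode): ul
After 6 (parentNode): ol
After 7 (firstChild): ul
After 8 (firstChild): a
After 9 (parentNode): ul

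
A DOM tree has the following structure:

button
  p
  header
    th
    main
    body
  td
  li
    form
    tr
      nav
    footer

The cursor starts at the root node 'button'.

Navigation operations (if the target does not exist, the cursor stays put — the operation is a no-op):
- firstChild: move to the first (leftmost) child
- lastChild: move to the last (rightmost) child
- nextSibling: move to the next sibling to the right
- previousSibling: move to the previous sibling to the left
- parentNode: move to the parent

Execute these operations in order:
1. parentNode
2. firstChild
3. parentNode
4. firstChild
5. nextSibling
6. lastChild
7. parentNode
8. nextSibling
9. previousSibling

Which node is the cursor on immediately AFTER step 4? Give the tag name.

After 1 (parentNode): button (no-op, stayed)
After 2 (firstChild): p
After 3 (parentNode): button
After 4 (firstChild): p

Answer: p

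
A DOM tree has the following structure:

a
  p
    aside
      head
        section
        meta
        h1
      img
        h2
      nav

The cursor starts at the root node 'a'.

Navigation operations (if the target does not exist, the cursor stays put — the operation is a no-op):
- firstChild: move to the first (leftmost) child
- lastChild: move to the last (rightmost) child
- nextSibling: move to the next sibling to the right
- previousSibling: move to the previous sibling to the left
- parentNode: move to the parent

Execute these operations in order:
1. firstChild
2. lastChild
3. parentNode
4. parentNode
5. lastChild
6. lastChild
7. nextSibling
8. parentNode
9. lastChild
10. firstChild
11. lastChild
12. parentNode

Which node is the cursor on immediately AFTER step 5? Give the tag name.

After 1 (firstChild): p
After 2 (lastChild): aside
After 3 (parentNode): p
After 4 (parentNode): a
After 5 (lastChild): p

Answer: p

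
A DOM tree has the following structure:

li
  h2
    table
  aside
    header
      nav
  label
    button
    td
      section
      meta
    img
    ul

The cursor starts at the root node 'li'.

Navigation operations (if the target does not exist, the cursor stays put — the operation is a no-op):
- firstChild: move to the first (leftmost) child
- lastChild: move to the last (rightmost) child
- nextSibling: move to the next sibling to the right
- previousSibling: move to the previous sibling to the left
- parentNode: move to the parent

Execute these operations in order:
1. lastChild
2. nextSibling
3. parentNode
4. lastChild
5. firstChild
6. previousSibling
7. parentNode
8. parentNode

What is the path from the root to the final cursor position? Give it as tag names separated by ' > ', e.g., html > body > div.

After 1 (lastChild): label
After 2 (nextSibling): label (no-op, stayed)
After 3 (parentNode): li
After 4 (lastChild): label
After 5 (firstChild): button
After 6 (previousSibling): button (no-op, stayed)
After 7 (parentNode): label
After 8 (parentNode): li

Answer: li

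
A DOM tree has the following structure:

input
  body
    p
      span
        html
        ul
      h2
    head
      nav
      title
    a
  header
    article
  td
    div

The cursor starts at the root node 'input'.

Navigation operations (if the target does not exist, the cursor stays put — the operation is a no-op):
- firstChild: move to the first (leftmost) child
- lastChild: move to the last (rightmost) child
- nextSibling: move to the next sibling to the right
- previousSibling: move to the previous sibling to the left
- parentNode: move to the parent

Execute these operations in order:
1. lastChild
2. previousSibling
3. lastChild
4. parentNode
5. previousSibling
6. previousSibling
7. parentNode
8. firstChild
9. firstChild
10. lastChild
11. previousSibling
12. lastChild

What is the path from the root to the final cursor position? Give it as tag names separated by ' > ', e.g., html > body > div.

Answer: input > body > p > span > ul

Derivation:
After 1 (lastChild): td
After 2 (previousSibling): header
After 3 (lastChild): article
After 4 (parentNode): header
After 5 (previousSibling): body
After 6 (previousSibling): body (no-op, stayed)
After 7 (parentNode): input
After 8 (firstChild): body
After 9 (firstChild): p
After 10 (lastChild): h2
After 11 (previousSibling): span
After 12 (lastChild): ul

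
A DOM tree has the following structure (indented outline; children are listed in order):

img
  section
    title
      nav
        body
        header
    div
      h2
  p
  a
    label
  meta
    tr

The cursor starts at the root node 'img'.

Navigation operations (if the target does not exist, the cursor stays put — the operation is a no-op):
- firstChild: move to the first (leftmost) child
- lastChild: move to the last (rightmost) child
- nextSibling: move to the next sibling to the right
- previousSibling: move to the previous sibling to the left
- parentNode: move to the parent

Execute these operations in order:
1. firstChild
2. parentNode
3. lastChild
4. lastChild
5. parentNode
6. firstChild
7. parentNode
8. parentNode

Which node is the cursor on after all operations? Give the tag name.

Answer: img

Derivation:
After 1 (firstChild): section
After 2 (parentNode): img
After 3 (lastChild): meta
After 4 (lastChild): tr
After 5 (parentNode): meta
After 6 (firstChild): tr
After 7 (parentNode): meta
After 8 (parentNode): img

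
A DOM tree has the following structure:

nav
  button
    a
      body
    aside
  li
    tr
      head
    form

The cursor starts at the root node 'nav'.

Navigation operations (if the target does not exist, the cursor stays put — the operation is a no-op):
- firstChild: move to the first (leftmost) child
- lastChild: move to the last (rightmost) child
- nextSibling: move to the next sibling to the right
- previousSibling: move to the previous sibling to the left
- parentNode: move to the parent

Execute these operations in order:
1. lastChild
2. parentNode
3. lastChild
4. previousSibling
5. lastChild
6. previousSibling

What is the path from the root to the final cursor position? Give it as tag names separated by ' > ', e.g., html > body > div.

After 1 (lastChild): li
After 2 (parentNode): nav
After 3 (lastChild): li
After 4 (previousSibling): button
After 5 (lastChild): aside
After 6 (previousSibling): a

Answer: nav > button > a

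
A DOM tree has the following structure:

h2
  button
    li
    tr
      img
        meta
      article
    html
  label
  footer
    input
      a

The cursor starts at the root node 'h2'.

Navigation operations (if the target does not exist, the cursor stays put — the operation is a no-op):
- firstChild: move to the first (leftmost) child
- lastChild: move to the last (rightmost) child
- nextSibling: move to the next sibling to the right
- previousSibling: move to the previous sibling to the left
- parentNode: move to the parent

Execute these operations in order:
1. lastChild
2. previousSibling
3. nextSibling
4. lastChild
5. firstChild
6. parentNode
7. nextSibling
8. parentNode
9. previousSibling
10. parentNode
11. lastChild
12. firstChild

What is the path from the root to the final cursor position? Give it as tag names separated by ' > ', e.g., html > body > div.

Answer: h2 > footer > input

Derivation:
After 1 (lastChild): footer
After 2 (previousSibling): label
After 3 (nextSibling): footer
After 4 (lastChild): input
After 5 (firstChild): a
After 6 (parentNode): input
After 7 (nextSibling): input (no-op, stayed)
After 8 (parentNode): footer
After 9 (previousSibling): label
After 10 (parentNode): h2
After 11 (lastChild): footer
After 12 (firstChild): input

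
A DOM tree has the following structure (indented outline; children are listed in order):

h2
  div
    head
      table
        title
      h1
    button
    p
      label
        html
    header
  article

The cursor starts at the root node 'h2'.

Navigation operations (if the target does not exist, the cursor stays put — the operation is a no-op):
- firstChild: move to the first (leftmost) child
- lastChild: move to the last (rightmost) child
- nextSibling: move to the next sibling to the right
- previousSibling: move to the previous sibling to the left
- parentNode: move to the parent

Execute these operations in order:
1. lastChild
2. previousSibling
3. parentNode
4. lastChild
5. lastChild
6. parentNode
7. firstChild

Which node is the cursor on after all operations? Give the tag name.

Answer: div

Derivation:
After 1 (lastChild): article
After 2 (previousSibling): div
After 3 (parentNode): h2
After 4 (lastChild): article
After 5 (lastChild): article (no-op, stayed)
After 6 (parentNode): h2
After 7 (firstChild): div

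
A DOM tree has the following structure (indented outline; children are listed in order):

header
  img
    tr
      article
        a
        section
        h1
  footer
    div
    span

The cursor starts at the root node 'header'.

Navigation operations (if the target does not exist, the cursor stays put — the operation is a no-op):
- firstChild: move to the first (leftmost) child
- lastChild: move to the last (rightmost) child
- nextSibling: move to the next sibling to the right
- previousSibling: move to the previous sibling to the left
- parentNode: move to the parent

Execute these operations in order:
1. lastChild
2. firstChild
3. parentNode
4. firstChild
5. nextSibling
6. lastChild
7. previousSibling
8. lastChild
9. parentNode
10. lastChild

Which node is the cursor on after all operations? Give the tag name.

After 1 (lastChild): footer
After 2 (firstChild): div
After 3 (parentNode): footer
After 4 (firstChild): div
After 5 (nextSibling): span
After 6 (lastChild): span (no-op, stayed)
After 7 (previousSibling): div
After 8 (lastChild): div (no-op, stayed)
After 9 (parentNode): footer
After 10 (lastChild): span

Answer: span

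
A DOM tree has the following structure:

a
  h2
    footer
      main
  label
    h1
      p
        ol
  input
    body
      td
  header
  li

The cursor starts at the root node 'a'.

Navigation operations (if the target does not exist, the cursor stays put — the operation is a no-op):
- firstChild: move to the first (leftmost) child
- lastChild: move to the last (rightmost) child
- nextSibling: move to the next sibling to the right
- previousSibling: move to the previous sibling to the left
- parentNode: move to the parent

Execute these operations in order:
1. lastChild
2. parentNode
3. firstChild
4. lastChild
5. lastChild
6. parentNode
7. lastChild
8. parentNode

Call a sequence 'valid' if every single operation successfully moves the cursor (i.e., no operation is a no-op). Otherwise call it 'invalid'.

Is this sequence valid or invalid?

Answer: valid

Derivation:
After 1 (lastChild): li
After 2 (parentNode): a
After 3 (firstChild): h2
After 4 (lastChild): footer
After 5 (lastChild): main
After 6 (parentNode): footer
After 7 (lastChild): main
After 8 (parentNode): footer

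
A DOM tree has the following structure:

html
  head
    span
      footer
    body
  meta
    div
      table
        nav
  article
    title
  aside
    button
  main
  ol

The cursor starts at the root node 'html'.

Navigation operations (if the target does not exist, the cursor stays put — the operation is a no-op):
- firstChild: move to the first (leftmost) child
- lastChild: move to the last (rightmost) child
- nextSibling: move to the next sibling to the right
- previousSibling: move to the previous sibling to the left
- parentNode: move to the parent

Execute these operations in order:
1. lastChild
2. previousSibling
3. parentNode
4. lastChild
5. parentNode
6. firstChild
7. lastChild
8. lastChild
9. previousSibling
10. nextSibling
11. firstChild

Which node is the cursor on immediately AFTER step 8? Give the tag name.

Answer: body

Derivation:
After 1 (lastChild): ol
After 2 (previousSibling): main
After 3 (parentNode): html
After 4 (lastChild): ol
After 5 (parentNode): html
After 6 (firstChild): head
After 7 (lastChild): body
After 8 (lastChild): body (no-op, stayed)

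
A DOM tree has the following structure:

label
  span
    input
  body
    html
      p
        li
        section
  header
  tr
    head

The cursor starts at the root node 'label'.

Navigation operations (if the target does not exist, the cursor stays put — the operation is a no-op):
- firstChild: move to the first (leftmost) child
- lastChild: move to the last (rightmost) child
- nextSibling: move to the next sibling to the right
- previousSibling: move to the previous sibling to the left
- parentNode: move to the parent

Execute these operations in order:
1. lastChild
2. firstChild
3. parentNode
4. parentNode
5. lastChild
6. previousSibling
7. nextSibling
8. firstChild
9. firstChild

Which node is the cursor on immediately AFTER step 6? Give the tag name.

After 1 (lastChild): tr
After 2 (firstChild): head
After 3 (parentNode): tr
After 4 (parentNode): label
After 5 (lastChild): tr
After 6 (previousSibling): header

Answer: header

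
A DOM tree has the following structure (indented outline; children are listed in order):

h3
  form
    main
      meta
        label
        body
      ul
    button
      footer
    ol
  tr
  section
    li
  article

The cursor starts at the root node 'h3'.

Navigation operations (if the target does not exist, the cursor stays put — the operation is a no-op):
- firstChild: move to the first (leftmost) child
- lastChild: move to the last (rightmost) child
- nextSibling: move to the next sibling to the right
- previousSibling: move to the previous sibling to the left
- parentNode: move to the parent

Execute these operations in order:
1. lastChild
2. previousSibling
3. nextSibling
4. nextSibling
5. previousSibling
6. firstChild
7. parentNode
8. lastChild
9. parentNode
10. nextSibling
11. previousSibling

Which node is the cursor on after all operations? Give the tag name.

After 1 (lastChild): article
After 2 (previousSibling): section
After 3 (nextSibling): article
After 4 (nextSibling): article (no-op, stayed)
After 5 (previousSibling): section
After 6 (firstChild): li
After 7 (parentNode): section
After 8 (lastChild): li
After 9 (parentNode): section
After 10 (nextSibling): article
After 11 (previousSibling): section

Answer: section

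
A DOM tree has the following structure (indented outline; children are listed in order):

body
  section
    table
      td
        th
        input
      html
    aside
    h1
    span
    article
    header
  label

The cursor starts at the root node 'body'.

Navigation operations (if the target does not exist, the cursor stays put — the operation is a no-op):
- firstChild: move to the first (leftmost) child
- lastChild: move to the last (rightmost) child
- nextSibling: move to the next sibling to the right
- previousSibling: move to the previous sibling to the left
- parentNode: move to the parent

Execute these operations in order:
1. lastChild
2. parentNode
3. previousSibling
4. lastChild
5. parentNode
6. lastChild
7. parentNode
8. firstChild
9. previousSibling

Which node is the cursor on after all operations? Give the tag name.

Answer: section

Derivation:
After 1 (lastChild): label
After 2 (parentNode): body
After 3 (previousSibling): body (no-op, stayed)
After 4 (lastChild): label
After 5 (parentNode): body
After 6 (lastChild): label
After 7 (parentNode): body
After 8 (firstChild): section
After 9 (previousSibling): section (no-op, stayed)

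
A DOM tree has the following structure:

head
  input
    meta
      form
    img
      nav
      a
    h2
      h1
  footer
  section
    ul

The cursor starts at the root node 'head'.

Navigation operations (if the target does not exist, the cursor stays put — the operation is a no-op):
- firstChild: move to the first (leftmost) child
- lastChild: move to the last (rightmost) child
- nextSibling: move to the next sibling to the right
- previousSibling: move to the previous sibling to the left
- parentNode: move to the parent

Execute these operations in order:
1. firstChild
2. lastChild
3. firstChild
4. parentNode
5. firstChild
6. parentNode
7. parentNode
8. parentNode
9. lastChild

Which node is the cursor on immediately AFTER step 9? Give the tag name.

Answer: section

Derivation:
After 1 (firstChild): input
After 2 (lastChild): h2
After 3 (firstChild): h1
After 4 (parentNode): h2
After 5 (firstChild): h1
After 6 (parentNode): h2
After 7 (parentNode): input
After 8 (parentNode): head
After 9 (lastChild): section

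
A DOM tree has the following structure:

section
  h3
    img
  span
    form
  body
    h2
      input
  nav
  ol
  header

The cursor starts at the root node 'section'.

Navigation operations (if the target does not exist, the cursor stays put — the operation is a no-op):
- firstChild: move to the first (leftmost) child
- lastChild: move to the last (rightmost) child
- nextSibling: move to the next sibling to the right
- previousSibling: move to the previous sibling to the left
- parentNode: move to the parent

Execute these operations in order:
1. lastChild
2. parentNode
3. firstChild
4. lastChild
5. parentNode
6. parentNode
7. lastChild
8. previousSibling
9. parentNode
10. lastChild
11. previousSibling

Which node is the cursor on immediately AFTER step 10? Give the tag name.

Answer: header

Derivation:
After 1 (lastChild): header
After 2 (parentNode): section
After 3 (firstChild): h3
After 4 (lastChild): img
After 5 (parentNode): h3
After 6 (parentNode): section
After 7 (lastChild): header
After 8 (previousSibling): ol
After 9 (parentNode): section
After 10 (lastChild): header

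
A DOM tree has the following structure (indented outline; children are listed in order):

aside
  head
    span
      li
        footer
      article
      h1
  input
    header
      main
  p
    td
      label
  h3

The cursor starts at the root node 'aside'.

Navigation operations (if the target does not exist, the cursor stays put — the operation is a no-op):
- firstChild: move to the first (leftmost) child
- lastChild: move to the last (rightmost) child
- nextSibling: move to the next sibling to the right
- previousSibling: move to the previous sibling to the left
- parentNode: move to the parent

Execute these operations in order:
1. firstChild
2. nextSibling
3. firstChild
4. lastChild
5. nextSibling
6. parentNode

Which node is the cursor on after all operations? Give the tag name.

After 1 (firstChild): head
After 2 (nextSibling): input
After 3 (firstChild): header
After 4 (lastChild): main
After 5 (nextSibling): main (no-op, stayed)
After 6 (parentNode): header

Answer: header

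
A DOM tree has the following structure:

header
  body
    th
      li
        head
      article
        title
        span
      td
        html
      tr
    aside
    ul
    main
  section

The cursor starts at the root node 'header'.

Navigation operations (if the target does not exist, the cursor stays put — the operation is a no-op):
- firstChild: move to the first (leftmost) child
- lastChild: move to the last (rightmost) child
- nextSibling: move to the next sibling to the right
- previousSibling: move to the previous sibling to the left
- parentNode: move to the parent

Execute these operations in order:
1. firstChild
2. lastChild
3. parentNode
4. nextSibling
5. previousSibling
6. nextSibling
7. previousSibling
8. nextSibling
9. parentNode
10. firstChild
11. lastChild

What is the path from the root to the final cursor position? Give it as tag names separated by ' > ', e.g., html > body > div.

Answer: header > body > main

Derivation:
After 1 (firstChild): body
After 2 (lastChild): main
After 3 (parentNode): body
After 4 (nextSibling): section
After 5 (previousSibling): body
After 6 (nextSibling): section
After 7 (previousSibling): body
After 8 (nextSibling): section
After 9 (parentNode): header
After 10 (firstChild): body
After 11 (lastChild): main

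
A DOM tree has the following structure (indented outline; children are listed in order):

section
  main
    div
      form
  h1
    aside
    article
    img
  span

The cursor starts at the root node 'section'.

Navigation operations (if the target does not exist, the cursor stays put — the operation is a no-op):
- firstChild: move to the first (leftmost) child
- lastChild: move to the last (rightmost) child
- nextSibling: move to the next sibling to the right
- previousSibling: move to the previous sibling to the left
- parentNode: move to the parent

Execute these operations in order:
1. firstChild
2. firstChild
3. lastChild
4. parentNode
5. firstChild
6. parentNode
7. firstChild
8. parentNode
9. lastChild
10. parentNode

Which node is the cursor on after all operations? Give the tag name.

Answer: div

Derivation:
After 1 (firstChild): main
After 2 (firstChild): div
After 3 (lastChild): form
After 4 (parentNode): div
After 5 (firstChild): form
After 6 (parentNode): div
After 7 (firstChild): form
After 8 (parentNode): div
After 9 (lastChild): form
After 10 (parentNode): div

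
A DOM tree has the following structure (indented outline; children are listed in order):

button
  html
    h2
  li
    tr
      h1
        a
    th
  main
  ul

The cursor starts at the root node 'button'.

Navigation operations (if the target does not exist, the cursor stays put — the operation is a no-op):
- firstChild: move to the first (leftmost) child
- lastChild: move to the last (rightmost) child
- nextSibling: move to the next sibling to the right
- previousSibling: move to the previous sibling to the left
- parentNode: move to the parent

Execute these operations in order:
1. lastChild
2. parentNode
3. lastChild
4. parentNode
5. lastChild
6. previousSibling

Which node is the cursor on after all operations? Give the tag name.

After 1 (lastChild): ul
After 2 (parentNode): button
After 3 (lastChild): ul
After 4 (parentNode): button
After 5 (lastChild): ul
After 6 (previousSibling): main

Answer: main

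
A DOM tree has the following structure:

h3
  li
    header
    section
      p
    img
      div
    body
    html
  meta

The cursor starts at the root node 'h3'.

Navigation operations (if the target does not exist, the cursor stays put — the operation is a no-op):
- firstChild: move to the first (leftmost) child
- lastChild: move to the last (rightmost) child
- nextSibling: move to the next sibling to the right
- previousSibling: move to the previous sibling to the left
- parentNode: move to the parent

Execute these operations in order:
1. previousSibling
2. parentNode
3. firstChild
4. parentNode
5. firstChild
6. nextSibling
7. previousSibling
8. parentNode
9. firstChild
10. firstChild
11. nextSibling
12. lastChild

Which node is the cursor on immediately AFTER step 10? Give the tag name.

Answer: header

Derivation:
After 1 (previousSibling): h3 (no-op, stayed)
After 2 (parentNode): h3 (no-op, stayed)
After 3 (firstChild): li
After 4 (parentNode): h3
After 5 (firstChild): li
After 6 (nextSibling): meta
After 7 (previousSibling): li
After 8 (parentNode): h3
After 9 (firstChild): li
After 10 (firstChild): header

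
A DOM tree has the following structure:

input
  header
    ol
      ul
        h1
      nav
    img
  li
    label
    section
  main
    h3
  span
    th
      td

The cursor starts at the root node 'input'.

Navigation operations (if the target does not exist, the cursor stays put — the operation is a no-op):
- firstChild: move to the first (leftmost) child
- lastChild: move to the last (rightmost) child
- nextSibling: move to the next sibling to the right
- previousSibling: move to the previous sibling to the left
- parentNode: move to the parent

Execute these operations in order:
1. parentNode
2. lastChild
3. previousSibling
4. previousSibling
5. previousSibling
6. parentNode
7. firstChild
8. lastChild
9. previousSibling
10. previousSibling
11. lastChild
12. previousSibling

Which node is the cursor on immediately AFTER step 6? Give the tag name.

After 1 (parentNode): input (no-op, stayed)
After 2 (lastChild): span
After 3 (previousSibling): main
After 4 (previousSibling): li
After 5 (previousSibling): header
After 6 (parentNode): input

Answer: input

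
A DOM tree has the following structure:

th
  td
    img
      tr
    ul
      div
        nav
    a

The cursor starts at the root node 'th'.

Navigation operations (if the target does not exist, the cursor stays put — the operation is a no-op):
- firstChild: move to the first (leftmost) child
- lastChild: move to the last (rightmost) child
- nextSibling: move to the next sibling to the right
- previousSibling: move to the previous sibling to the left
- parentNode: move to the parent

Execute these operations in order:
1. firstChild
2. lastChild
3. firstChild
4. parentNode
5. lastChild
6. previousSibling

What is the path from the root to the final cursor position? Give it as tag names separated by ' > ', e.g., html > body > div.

After 1 (firstChild): td
After 2 (lastChild): a
After 3 (firstChild): a (no-op, stayed)
After 4 (parentNode): td
After 5 (lastChild): a
After 6 (previousSibling): ul

Answer: th > td > ul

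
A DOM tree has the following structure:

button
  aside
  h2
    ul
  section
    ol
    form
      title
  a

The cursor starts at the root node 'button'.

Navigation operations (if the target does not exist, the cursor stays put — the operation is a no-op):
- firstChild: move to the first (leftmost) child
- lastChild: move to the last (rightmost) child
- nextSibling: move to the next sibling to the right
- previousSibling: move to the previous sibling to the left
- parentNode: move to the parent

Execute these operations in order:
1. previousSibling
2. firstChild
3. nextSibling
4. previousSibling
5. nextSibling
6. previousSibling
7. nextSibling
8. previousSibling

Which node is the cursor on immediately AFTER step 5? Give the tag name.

After 1 (previousSibling): button (no-op, stayed)
After 2 (firstChild): aside
After 3 (nextSibling): h2
After 4 (previousSibling): aside
After 5 (nextSibling): h2

Answer: h2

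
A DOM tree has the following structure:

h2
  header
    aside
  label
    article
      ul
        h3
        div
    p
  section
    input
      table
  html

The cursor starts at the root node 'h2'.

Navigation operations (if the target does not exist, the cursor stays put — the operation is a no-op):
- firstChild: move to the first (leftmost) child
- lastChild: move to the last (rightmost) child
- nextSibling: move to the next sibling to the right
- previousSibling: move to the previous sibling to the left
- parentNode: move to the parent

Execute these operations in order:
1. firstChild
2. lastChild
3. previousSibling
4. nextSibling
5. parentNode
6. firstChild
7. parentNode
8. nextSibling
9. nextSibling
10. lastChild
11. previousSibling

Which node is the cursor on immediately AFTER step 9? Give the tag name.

After 1 (firstChild): header
After 2 (lastChild): aside
After 3 (previousSibling): aside (no-op, stayed)
After 4 (nextSibling): aside (no-op, stayed)
After 5 (parentNode): header
After 6 (firstChild): aside
After 7 (parentNode): header
After 8 (nextSibling): label
After 9 (nextSibling): section

Answer: section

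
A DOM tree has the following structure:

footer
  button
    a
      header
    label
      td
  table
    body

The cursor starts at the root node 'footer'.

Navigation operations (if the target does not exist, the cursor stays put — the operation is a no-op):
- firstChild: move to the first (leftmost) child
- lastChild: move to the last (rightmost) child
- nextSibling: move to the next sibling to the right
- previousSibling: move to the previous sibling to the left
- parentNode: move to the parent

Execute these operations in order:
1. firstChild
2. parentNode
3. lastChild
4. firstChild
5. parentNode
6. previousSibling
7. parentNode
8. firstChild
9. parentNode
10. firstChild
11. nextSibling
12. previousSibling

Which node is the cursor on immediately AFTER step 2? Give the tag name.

After 1 (firstChild): button
After 2 (parentNode): footer

Answer: footer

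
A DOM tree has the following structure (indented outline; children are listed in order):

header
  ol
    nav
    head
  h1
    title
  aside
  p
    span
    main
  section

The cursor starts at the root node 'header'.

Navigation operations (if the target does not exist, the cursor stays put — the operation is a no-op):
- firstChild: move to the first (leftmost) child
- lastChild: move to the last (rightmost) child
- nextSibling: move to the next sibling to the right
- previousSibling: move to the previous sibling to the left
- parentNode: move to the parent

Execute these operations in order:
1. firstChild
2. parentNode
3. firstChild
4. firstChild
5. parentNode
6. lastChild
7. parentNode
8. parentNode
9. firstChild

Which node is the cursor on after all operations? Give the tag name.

Answer: ol

Derivation:
After 1 (firstChild): ol
After 2 (parentNode): header
After 3 (firstChild): ol
After 4 (firstChild): nav
After 5 (parentNode): ol
After 6 (lastChild): head
After 7 (parentNode): ol
After 8 (parentNode): header
After 9 (firstChild): ol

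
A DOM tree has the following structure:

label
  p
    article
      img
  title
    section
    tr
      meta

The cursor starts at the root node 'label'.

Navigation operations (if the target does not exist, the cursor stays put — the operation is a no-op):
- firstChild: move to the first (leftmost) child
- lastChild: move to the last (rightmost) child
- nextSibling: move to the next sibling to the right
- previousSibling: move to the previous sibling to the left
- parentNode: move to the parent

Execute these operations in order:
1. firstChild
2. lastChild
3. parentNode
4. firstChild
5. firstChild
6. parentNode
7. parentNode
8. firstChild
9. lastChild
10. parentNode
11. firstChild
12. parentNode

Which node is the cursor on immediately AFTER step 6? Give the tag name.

Answer: article

Derivation:
After 1 (firstChild): p
After 2 (lastChild): article
After 3 (parentNode): p
After 4 (firstChild): article
After 5 (firstChild): img
After 6 (parentNode): article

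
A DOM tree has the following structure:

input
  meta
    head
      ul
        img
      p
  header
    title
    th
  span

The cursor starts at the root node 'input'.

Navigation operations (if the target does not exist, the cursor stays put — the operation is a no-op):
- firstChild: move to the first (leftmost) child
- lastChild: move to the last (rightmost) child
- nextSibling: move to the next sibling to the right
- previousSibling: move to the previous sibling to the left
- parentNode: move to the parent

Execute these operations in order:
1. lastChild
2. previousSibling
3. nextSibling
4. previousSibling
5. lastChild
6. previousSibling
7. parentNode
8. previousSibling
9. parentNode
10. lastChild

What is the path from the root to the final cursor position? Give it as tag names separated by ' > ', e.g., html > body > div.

Answer: input > span

Derivation:
After 1 (lastChild): span
After 2 (previousSibling): header
After 3 (nextSibling): span
After 4 (previousSibling): header
After 5 (lastChild): th
After 6 (previousSibling): title
After 7 (parentNode): header
After 8 (previousSibling): meta
After 9 (parentNode): input
After 10 (lastChild): span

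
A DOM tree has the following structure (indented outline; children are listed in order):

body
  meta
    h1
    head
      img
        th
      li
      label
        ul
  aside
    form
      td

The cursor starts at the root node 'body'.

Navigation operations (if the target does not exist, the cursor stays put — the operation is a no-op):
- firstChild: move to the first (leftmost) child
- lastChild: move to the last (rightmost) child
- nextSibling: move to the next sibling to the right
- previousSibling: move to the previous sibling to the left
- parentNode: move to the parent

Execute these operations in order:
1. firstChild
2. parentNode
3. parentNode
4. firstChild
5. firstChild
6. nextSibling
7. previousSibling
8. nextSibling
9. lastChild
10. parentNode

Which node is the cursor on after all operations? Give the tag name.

Answer: head

Derivation:
After 1 (firstChild): meta
After 2 (parentNode): body
After 3 (parentNode): body (no-op, stayed)
After 4 (firstChild): meta
After 5 (firstChild): h1
After 6 (nextSibling): head
After 7 (previousSibling): h1
After 8 (nextSibling): head
After 9 (lastChild): label
After 10 (parentNode): head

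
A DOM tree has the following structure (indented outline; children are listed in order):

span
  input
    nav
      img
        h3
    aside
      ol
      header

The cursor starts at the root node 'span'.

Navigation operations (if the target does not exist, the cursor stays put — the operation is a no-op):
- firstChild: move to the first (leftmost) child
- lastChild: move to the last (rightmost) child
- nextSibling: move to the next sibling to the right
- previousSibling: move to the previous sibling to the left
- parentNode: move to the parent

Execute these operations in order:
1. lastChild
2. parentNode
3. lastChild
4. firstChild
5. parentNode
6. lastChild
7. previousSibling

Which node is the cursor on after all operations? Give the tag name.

Answer: nav

Derivation:
After 1 (lastChild): input
After 2 (parentNode): span
After 3 (lastChild): input
After 4 (firstChild): nav
After 5 (parentNode): input
After 6 (lastChild): aside
After 7 (previousSibling): nav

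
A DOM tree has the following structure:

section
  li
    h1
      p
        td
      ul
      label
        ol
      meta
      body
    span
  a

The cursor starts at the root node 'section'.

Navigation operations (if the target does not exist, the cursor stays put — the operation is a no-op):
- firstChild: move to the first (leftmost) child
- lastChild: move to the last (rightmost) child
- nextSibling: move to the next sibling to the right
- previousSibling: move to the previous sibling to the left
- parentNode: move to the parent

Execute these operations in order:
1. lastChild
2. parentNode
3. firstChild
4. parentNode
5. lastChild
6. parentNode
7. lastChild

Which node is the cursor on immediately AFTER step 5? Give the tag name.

After 1 (lastChild): a
After 2 (parentNode): section
After 3 (firstChild): li
After 4 (parentNode): section
After 5 (lastChild): a

Answer: a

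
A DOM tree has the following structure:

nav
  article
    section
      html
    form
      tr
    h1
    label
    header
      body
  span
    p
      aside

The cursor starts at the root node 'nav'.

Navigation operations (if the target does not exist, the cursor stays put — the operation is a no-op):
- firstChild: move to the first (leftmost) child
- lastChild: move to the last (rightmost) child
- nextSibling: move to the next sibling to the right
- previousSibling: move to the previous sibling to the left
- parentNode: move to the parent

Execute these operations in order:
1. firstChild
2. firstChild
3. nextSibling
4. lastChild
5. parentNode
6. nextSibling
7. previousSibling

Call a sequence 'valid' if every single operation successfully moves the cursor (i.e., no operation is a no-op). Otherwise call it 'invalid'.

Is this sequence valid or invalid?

After 1 (firstChild): article
After 2 (firstChild): section
After 3 (nextSibling): form
After 4 (lastChild): tr
After 5 (parentNode): form
After 6 (nextSibling): h1
After 7 (previousSibling): form

Answer: valid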